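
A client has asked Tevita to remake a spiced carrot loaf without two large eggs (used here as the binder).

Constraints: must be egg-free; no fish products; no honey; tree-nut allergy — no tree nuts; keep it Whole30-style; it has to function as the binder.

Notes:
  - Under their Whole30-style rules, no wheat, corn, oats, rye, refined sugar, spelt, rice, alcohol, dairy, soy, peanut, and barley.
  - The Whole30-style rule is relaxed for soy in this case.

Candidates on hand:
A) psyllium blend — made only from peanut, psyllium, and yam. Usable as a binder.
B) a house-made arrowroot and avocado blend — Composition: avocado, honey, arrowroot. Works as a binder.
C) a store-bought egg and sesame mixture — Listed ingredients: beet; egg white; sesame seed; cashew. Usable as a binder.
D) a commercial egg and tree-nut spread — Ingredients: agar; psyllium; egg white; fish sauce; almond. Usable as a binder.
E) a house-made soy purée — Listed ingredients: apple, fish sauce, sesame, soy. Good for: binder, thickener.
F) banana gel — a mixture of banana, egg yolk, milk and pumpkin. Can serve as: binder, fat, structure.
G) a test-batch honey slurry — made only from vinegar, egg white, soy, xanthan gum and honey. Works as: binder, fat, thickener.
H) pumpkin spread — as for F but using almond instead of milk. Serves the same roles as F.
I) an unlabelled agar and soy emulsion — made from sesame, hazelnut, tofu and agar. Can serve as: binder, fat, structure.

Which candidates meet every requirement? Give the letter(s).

A: has peanut, so not Whole30-style — reject
B: has honey, so not honey-free — no
C: has egg white, so not egg-free; has cashew, so not tree-nut-free — reject
D: has egg white, so not egg-free; has almond, so not tree-nut-free (and 1 more) — no
E: has fish sauce, so not fish-free — out
F: has milk, so not Whole30-style; has egg yolk, so not egg-free — out
G: has honey, so not honey-free; has egg white, so not egg-free — no
H: has egg yolk, so not egg-free; has almond, so not tree-nut-free — no
I: has hazelnut, so not tree-nut-free — reject

none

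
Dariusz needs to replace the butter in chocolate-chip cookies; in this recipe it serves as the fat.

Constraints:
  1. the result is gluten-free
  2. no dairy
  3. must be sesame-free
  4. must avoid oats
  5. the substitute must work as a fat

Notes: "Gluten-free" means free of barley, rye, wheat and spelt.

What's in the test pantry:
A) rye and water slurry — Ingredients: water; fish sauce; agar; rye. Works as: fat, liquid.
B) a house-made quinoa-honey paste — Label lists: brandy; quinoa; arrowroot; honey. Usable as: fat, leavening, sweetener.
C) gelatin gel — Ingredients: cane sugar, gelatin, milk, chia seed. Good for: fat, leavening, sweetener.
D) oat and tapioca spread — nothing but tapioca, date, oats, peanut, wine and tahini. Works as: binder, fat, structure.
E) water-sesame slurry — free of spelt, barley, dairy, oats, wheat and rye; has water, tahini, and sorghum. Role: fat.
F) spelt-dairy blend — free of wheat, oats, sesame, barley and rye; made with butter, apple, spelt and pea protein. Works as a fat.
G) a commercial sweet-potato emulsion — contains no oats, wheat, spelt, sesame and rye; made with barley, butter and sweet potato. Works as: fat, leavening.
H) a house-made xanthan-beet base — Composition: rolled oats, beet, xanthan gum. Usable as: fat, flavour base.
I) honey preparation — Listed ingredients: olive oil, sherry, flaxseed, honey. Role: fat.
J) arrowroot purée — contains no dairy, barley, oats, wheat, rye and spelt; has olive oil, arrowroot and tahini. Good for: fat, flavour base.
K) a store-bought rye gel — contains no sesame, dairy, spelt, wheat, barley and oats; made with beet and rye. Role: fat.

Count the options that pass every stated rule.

2

A: has rye, so not gluten-free — no
B: works as a fat, no oats, no sesame — keep
C: has milk, so not dairy-free — reject
D: has oats, so not oat-free; has tahini, so not sesame-free — out
E: has tahini, so not sesame-free — out
F: has spelt, so not gluten-free; has butter, so not dairy-free — out
G: has barley, so not gluten-free; has butter, so not dairy-free — reject
H: has rolled oats, so not oat-free — no
I: all constraints satisfied — keep
J: has tahini, so not sesame-free — out
K: has rye, so not gluten-free — no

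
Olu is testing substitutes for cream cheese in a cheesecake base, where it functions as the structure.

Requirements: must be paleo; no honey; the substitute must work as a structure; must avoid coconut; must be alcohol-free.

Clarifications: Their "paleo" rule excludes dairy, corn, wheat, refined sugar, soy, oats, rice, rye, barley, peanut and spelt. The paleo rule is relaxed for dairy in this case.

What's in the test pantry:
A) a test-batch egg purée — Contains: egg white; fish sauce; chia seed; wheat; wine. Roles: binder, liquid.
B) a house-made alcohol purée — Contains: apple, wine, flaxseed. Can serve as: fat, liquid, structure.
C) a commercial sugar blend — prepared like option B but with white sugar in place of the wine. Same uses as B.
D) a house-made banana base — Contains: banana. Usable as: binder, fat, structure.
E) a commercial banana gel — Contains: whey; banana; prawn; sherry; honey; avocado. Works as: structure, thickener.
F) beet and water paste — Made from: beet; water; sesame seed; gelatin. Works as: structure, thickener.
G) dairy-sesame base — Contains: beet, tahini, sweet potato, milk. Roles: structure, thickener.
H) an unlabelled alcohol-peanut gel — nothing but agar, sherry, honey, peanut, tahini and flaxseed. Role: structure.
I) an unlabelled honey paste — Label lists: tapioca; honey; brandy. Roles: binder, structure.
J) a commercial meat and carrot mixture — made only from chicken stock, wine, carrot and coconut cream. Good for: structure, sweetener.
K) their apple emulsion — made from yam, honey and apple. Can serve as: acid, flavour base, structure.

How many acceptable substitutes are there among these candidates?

A: not usable as a structure; has wheat, so not paleo (and 1 more) — reject
B: has wine, so not alcohol-free — reject
C: has white sugar, so not paleo — out
D: only banana; none excluded — OK
E: has sherry, so not alcohol-free; has honey, so not honey-free — out
F: works as a structure, no coconut, no honey — valid
G: dairy is permitted under the paleo carve-out; nothing else excluded — OK
H: has peanut, so not paleo; has sherry, so not alcohol-free (and 1 more) — no
I: has brandy, so not alcohol-free; has honey, so not honey-free — reject
J: has wine, so not alcohol-free; has coconut cream, so not coconut-free — no
K: has honey, so not honey-free — reject

3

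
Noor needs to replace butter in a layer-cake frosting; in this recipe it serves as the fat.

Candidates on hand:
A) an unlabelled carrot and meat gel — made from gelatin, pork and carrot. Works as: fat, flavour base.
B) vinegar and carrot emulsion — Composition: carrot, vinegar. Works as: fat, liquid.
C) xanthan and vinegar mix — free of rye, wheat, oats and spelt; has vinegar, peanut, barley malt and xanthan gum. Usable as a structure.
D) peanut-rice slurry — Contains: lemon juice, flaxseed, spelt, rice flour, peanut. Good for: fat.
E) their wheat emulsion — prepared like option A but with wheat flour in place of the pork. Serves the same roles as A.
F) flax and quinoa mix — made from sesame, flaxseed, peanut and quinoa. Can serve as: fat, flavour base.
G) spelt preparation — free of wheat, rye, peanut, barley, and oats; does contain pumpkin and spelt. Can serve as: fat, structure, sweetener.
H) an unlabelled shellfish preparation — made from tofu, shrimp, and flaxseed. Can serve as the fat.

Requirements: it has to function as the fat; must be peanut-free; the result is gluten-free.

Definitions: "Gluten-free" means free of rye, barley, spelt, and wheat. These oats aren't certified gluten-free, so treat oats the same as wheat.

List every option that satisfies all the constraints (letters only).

A: every rule checks out — keep
B: works as a fat, gluten-free, no peanut — OK
C: not usable as a fat; has barley malt, so not gluten-free (and 1 more) — no
D: has spelt, so not gluten-free; has peanut, so not peanut-free — reject
E: has wheat flour, so not gluten-free — no
F: has peanut, so not peanut-free — reject
G: has spelt, so not gluten-free — no
H: only shrimp, tofu and flaxseed; none excluded — valid

A, B, H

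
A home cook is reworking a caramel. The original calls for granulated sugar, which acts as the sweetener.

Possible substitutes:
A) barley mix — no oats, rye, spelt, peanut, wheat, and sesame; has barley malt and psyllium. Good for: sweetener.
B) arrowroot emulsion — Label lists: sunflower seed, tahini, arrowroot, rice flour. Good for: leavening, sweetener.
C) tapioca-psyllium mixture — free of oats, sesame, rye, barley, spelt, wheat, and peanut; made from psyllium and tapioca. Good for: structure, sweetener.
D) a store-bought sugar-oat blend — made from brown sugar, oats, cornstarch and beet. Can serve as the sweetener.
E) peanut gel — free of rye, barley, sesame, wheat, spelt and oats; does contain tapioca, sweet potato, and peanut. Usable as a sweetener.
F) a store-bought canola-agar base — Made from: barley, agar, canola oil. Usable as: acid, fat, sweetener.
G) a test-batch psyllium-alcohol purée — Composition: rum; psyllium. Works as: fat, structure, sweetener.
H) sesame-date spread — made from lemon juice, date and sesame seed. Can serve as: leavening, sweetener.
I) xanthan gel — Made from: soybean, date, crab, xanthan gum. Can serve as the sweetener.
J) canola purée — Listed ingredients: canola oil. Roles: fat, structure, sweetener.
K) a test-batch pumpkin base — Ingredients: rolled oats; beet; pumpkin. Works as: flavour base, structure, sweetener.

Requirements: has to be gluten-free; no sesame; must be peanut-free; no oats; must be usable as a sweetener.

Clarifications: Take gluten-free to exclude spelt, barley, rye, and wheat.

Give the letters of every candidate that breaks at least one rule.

A: has barley malt, so not gluten-free — no
B: has tahini, so not sesame-free — out
C: works as a sweetener, no sesame, no oats — valid
D: has oats, so not oat-free — out
E: has peanut, so not peanut-free — out
F: has barley, so not gluten-free — reject
G: all constraints satisfied — OK
H: has sesame seed, so not sesame-free — out
I: every rule checks out — OK
J: nothing on the exclusion list — valid
K: has rolled oats, so not oat-free — reject

A, B, D, E, F, H, K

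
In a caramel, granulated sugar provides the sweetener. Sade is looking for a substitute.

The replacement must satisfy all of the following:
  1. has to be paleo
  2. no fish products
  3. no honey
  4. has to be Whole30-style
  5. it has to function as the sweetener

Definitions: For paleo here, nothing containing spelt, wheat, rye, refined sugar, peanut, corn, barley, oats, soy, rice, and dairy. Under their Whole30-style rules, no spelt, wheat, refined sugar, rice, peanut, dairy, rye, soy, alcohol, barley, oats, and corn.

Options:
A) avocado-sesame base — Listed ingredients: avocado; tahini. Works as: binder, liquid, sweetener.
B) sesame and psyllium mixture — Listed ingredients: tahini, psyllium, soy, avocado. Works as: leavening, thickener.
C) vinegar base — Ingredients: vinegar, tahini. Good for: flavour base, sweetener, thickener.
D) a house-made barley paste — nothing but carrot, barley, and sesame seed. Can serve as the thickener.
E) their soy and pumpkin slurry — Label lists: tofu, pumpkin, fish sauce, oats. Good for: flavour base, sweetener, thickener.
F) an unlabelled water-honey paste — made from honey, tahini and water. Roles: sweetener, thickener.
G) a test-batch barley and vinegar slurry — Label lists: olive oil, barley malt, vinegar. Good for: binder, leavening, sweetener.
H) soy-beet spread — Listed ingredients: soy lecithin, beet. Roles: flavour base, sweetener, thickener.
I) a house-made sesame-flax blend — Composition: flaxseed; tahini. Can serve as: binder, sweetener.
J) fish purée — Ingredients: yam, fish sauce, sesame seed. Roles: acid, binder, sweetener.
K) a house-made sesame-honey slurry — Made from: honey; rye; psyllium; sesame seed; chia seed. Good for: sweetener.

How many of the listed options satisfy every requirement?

A: paleo, Whole30-style — valid
B: not usable as a sweetener; has soy, so not paleo (and 1 more) — no
C: Whole30-style, no fish — valid
D: not usable as a sweetener; has barley, so not paleo (and 1 more) — reject
E: has oats, so not paleo; has oats, so not Whole30-style (and 1 more) — out
F: has honey, so not honey-free — no
G: has barley malt, so not paleo; has barley malt, so not Whole30-style — no
H: has soy lecithin, so not paleo; has soy lecithin, so not Whole30-style — out
I: only tahini and flaxseed; none excluded — valid
J: has fish sauce, so not fish-free — no
K: has rye, so not paleo; has rye, so not Whole30-style (and 1 more) — no

3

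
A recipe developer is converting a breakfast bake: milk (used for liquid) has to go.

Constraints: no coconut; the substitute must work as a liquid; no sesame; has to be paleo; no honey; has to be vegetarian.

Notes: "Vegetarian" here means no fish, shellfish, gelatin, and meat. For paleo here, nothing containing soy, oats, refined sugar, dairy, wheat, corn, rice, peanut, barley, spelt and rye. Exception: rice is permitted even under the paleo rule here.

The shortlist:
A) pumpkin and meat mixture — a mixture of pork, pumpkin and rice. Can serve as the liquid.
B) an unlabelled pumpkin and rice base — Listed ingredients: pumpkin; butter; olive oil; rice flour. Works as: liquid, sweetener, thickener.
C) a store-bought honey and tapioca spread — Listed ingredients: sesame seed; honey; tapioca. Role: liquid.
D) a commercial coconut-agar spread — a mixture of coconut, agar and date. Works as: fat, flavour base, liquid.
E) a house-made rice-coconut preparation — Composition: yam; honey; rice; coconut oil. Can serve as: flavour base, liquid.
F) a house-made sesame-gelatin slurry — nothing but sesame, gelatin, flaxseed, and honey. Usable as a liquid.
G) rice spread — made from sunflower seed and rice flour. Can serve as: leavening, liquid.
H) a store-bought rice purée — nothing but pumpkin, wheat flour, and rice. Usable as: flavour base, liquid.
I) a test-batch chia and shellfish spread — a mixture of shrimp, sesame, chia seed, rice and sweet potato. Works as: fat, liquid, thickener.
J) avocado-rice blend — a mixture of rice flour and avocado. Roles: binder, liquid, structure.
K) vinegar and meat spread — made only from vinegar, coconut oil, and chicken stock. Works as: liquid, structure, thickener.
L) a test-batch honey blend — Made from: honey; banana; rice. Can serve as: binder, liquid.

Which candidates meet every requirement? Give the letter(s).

G, J

A: has pork, so not vegetarian — no
B: has butter, so not paleo — out
C: has sesame seed, so not sesame-free; has honey, so not honey-free — reject
D: has coconut, so not coconut-free — reject
E: has coconut oil, so not coconut-free; has honey, so not honey-free — reject
F: has gelatin, so not vegetarian; has sesame, so not sesame-free (and 1 more) — no
G: rice is permitted under the paleo carve-out; nothing else excluded — keep
H: has wheat flour, so not paleo — no
I: has shrimp, so not vegetarian; has sesame, so not sesame-free — no
J: rice is permitted under the paleo carve-out; nothing else excluded — keep
K: has chicken stock, so not vegetarian; has coconut oil, so not coconut-free — reject
L: has honey, so not honey-free — out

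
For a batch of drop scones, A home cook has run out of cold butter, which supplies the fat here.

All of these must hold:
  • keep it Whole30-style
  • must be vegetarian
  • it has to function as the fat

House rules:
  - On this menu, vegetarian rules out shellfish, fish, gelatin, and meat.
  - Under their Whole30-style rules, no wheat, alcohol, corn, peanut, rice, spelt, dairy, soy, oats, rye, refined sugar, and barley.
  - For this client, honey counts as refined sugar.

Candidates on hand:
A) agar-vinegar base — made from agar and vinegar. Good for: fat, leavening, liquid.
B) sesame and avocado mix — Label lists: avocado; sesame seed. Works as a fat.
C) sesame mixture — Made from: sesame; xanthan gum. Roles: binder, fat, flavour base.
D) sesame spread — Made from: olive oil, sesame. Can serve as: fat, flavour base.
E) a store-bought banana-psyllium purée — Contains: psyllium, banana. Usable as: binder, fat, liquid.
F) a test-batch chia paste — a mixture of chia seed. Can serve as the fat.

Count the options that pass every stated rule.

A: nothing on the exclusion list — OK
B: works as a fat, Whole30-style, vegetarian — valid
C: only sesame and xanthan gum; none excluded — OK
D: every rule checks out — OK
E: works as a fat, Whole30-style, vegetarian — valid
F: only chia seed; none excluded — OK

6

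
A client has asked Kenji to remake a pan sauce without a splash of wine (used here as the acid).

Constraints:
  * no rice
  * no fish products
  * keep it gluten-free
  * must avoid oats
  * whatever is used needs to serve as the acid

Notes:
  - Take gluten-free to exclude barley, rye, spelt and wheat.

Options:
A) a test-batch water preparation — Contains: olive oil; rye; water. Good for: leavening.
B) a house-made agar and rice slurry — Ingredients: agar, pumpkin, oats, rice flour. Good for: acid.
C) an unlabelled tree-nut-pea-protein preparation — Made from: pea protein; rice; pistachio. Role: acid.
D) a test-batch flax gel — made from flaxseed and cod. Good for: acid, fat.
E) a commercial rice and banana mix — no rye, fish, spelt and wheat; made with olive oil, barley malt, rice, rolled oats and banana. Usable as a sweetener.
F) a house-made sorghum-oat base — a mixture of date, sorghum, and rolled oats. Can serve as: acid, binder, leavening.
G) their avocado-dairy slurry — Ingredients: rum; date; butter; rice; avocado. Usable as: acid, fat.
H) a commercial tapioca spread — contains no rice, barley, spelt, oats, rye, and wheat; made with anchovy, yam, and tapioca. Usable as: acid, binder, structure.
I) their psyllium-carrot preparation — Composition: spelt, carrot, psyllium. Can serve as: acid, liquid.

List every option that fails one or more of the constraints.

A: not usable as an acid; has rye, so not gluten-free — no
B: has oats, so not oat-free; has rice flour, so not rice-free — reject
C: has rice, so not rice-free — out
D: has cod, so not fish-free — out
E: not usable as an acid; has barley malt, so not gluten-free (and 2 more) — out
F: has rolled oats, so not oat-free — reject
G: has rice, so not rice-free — reject
H: has anchovy, so not fish-free — out
I: has spelt, so not gluten-free — out

A, B, C, D, E, F, G, H, I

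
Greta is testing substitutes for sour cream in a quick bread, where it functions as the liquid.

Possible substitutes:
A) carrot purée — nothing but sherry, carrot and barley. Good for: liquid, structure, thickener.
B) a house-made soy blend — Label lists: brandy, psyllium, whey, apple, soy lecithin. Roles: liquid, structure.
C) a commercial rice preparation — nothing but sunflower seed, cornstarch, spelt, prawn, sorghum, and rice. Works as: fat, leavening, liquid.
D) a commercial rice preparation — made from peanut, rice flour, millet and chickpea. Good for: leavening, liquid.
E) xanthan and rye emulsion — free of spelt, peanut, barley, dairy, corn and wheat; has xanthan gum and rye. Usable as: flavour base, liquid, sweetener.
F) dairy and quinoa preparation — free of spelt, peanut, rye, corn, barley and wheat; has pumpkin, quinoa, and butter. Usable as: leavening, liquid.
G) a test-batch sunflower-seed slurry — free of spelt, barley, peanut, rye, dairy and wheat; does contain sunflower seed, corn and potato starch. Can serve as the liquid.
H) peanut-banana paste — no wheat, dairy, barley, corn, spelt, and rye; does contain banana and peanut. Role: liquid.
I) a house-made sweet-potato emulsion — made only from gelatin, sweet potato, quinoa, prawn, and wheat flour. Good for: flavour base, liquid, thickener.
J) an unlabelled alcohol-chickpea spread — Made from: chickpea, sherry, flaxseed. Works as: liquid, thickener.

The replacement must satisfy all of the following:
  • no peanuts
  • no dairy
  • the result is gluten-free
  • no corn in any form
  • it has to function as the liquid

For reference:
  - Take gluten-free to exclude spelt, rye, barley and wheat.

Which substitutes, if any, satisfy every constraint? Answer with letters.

J

A: has barley, so not gluten-free — out
B: has whey, so not dairy-free — reject
C: has spelt, so not gluten-free; has cornstarch, so not corn-free — out
D: has peanut, so not peanut-free — reject
E: has rye, so not gluten-free — reject
F: has butter, so not dairy-free — reject
G: has corn, so not corn-free — no
H: has peanut, so not peanut-free — out
I: has wheat flour, so not gluten-free — reject
J: only sherry, flaxseed and chickpea; none excluded — valid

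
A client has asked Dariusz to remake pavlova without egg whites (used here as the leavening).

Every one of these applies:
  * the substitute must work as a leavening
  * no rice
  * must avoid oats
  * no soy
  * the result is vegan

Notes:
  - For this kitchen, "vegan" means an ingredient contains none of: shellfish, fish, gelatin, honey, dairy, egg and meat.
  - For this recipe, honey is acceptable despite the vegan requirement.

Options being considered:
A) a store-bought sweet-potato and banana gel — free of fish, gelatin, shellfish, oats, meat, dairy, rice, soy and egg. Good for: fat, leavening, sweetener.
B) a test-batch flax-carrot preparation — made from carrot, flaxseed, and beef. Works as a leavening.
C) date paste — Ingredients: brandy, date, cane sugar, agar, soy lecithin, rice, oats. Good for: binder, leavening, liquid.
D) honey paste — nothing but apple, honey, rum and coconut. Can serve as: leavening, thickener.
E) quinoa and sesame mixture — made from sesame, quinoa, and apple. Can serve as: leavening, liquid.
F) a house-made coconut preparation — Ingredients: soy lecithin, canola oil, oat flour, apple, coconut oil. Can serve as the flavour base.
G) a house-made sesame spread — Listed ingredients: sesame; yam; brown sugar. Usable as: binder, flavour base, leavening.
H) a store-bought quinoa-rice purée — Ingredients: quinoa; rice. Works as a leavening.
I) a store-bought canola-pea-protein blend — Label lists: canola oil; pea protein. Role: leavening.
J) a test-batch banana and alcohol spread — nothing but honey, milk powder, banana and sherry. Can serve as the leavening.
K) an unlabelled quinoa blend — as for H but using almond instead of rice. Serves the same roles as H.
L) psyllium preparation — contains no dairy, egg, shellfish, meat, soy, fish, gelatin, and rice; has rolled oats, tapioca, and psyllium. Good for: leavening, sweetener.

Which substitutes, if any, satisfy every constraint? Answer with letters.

A, D, E, G, I, K

A: nothing on the exclusion list — keep
B: has beef, so not vegan — out
C: has oats, so not oat-free; has soy lecithin, so not soy-free (and 1 more) — reject
D: honey is permitted under the vegan carve-out; nothing else excluded — OK
E: every rule checks out — OK
F: not usable as a leavening; has oat flour, so not oat-free (and 1 more) — no
G: vegan, no oats — valid
H: has rice, so not rice-free — out
I: nothing on the exclusion list — keep
J: has milk powder, so not vegan — reject
K: only almond and quinoa; none excluded — OK
L: has rolled oats, so not oat-free — reject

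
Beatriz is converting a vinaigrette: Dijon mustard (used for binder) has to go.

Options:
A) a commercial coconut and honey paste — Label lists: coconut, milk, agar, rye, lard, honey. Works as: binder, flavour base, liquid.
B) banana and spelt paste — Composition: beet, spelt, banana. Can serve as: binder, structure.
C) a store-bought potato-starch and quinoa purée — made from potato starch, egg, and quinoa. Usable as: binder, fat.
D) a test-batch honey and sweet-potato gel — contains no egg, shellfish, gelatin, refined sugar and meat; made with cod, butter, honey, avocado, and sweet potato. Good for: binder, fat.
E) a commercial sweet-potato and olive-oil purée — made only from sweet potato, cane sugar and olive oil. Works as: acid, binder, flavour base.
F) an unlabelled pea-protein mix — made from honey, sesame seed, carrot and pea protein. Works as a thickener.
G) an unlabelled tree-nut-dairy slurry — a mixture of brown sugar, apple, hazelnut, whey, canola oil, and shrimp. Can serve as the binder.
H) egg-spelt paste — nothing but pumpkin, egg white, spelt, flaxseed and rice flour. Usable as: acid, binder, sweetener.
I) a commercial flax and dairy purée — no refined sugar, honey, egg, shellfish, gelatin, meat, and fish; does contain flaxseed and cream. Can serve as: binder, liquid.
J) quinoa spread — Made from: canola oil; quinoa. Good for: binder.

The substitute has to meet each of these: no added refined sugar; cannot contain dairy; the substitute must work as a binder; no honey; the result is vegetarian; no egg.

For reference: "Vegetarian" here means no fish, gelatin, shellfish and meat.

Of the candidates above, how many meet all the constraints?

A: has lard, so not vegetarian; has milk, so not dairy-free (and 1 more) — no
B: only spelt, beet, and banana; none excluded — keep
C: has egg, so not egg-free — no
D: has cod, so not vegetarian; has butter, so not dairy-free (and 1 more) — reject
E: has cane sugar, so not no-added-sugar — reject
F: not usable as a binder; has honey, so not honey-free — reject
G: has shrimp, so not vegetarian; has whey, so not dairy-free (and 1 more) — reject
H: has egg white, so not egg-free — reject
I: has cream, so not dairy-free — no
J: nothing on the exclusion list — valid

2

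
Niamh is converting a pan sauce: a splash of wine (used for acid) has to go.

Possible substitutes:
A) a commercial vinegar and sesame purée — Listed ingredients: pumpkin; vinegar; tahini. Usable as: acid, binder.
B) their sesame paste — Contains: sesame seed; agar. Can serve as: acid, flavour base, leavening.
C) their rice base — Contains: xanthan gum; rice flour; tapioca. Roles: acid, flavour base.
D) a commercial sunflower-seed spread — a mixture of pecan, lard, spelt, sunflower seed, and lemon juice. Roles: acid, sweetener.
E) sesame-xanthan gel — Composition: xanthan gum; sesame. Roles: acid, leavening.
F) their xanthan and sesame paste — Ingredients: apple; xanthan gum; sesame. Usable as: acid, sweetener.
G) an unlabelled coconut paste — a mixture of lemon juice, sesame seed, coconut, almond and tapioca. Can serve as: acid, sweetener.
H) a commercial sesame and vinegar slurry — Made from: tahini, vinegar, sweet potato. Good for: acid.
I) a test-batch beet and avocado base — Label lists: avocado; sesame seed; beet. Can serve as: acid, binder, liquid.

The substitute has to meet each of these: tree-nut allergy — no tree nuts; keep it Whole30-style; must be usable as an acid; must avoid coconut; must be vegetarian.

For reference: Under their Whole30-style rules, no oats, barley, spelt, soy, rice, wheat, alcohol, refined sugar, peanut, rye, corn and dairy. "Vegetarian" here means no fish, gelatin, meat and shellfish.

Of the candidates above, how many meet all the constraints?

A: no coconut, no tree nuts — keep
B: nothing on the exclusion list — keep
C: has rice flour, so not Whole30-style — no
D: has spelt, so not Whole30-style; has lard, so not vegetarian (and 1 more) — no
E: only sesame and xanthan gum; none excluded — keep
F: Whole30-style, no tree nuts — OK
G: has almond, so not tree-nut-free; has coconut, so not coconut-free — no
H: nothing on the exclusion list — OK
I: only sesame seed, avocado and beet; none excluded — valid

6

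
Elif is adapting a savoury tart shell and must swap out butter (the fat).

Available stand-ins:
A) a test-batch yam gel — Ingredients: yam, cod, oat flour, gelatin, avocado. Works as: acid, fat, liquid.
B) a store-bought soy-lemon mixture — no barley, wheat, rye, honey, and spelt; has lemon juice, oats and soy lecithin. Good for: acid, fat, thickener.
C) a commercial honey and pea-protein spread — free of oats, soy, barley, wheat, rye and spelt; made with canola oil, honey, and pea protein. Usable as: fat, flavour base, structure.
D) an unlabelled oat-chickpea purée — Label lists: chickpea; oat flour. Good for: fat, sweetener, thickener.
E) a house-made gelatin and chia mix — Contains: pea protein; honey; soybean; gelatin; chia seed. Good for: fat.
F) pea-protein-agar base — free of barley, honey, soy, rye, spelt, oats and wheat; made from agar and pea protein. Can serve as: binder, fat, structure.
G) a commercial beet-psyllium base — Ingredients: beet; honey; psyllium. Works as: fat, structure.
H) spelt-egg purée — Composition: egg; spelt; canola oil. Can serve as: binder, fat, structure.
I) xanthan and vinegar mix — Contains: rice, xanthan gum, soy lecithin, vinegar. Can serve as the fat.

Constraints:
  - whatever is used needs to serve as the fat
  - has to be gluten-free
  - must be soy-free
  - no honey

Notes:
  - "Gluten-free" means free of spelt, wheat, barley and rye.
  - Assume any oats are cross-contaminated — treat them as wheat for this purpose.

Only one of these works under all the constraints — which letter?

A: has oat flour, so not gluten-free — no
B: has oats, so not gluten-free; has soy lecithin, so not soy-free — out
C: has honey, so not honey-free — no
D: has oat flour, so not gluten-free — reject
E: has soybean, so not soy-free; has honey, so not honey-free — out
F: no honey, no soy — keep
G: has honey, so not honey-free — out
H: has spelt, so not gluten-free — out
I: has soy lecithin, so not soy-free — no

F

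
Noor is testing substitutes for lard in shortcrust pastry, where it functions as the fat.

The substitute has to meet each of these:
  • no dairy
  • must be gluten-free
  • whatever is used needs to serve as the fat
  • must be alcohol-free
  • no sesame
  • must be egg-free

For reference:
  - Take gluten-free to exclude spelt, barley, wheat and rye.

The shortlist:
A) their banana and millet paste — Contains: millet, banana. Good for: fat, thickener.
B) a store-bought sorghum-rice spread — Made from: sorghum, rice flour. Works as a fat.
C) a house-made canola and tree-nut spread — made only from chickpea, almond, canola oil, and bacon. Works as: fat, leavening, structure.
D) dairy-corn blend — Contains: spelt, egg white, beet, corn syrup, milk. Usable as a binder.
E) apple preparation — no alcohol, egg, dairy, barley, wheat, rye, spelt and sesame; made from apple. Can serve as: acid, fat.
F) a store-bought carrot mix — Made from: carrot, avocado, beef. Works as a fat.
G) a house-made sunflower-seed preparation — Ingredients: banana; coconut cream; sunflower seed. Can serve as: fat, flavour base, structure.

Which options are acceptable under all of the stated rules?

A, B, C, E, F, G

A: only millet and banana; none excluded — keep
B: nothing on the exclusion list — OK
C: every rule checks out — keep
D: not usable as a fat; has spelt, so not gluten-free (and 2 more) — reject
E: no egg, no dairy — valid
F: only beef, avocado and carrot; none excluded — keep
G: gluten-free, no sesame — keep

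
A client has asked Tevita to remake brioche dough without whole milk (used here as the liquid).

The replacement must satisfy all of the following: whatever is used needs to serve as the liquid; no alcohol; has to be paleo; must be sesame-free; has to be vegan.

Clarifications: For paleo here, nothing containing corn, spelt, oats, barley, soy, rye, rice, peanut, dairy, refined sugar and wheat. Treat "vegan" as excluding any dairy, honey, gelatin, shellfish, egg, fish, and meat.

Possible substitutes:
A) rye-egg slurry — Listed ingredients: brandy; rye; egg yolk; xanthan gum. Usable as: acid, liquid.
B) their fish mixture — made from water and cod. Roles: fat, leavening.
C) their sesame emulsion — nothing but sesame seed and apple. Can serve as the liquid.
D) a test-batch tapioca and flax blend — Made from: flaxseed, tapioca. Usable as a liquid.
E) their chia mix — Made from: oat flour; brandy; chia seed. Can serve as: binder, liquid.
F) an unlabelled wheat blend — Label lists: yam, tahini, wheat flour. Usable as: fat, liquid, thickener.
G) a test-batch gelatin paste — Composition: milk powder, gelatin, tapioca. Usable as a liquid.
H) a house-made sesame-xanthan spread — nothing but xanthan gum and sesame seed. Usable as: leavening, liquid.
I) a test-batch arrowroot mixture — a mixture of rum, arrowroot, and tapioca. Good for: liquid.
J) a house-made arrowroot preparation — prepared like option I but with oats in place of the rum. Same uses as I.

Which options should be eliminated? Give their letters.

A, B, C, E, F, G, H, I, J

A: has rye, so not paleo; has egg yolk, so not vegan (and 1 more) — out
B: not usable as a liquid; has cod, so not vegan — no
C: has sesame seed, so not sesame-free — out
D: nothing on the exclusion list — OK
E: has oat flour, so not paleo; has brandy, so not alcohol-free — no
F: has wheat flour, so not paleo; has tahini, so not sesame-free — no
G: has milk powder, so not paleo; has milk powder, so not vegan — reject
H: has sesame seed, so not sesame-free — no
I: has rum, so not alcohol-free — out
J: has oats, so not paleo — out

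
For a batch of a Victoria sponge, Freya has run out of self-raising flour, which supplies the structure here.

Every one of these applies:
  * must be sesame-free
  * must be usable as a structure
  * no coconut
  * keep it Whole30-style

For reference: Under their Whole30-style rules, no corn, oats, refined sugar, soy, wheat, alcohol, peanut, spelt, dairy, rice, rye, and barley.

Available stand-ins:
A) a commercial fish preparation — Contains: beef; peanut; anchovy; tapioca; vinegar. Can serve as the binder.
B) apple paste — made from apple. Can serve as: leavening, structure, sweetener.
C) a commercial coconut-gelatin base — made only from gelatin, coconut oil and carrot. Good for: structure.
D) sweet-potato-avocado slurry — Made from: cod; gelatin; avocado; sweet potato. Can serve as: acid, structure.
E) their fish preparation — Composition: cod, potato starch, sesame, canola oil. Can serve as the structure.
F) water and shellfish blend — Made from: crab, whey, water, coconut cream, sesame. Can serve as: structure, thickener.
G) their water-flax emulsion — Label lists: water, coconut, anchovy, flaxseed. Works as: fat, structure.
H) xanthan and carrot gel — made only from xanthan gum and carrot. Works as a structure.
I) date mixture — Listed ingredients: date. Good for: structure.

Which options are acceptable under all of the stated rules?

A: not usable as a structure; has peanut, so not Whole30-style — reject
B: no sesame, Whole30-style — OK
C: has coconut oil, so not coconut-free — reject
D: cod and gelatin etc. — none of it excluded — valid
E: has sesame, so not sesame-free — no
F: has whey, so not Whole30-style; has coconut cream, so not coconut-free (and 1 more) — no
G: has coconut, so not coconut-free — no
H: works as a structure, no sesame, Whole30-style — valid
I: only date; none excluded — keep

B, D, H, I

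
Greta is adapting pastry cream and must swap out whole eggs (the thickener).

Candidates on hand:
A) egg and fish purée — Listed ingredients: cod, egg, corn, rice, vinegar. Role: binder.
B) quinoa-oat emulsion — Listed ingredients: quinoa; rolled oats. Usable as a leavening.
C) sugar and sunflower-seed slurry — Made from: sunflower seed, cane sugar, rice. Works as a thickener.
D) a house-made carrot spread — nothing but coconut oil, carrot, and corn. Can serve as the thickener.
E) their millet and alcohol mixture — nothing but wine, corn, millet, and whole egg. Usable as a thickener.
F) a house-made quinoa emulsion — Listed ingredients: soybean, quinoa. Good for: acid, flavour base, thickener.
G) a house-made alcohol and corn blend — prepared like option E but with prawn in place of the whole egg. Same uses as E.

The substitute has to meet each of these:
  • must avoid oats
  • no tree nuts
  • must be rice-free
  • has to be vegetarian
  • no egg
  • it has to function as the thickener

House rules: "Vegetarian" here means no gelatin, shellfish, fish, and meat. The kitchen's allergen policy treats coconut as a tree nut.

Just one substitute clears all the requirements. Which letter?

F

A: not usable as a thickener; has cod, so not vegetarian (and 2 more) — no
B: not usable as a thickener; has rolled oats, so not oat-free — no
C: has rice, so not rice-free — out
D: has coconut oil, so not tree-nut-free — out
E: has whole egg, so not egg-free — no
F: nothing on the exclusion list — valid
G: has prawn, so not vegetarian — no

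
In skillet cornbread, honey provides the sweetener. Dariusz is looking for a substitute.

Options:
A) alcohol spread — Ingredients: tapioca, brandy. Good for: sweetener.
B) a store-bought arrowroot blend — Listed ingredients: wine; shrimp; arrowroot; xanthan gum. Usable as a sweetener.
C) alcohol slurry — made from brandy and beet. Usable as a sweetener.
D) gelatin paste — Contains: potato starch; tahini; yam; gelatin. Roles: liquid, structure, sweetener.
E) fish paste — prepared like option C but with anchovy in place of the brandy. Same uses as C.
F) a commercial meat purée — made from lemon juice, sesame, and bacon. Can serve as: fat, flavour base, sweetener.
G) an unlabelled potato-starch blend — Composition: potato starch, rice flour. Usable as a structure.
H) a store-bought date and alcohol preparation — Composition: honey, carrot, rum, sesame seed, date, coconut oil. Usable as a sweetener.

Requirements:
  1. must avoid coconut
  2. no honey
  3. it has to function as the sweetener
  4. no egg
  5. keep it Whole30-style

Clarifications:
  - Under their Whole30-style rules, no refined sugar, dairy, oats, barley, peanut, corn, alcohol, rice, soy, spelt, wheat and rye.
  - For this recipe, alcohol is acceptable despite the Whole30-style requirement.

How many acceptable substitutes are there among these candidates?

A: alcohol is permitted under the Whole30-style carve-out; nothing else excluded — keep
B: alcohol is permitted under the Whole30-style carve-out; nothing else excluded — valid
C: alcohol is permitted under the Whole30-style carve-out; nothing else excluded — OK
D: every rule checks out — keep
E: nothing on the exclusion list — valid
F: every rule checks out — keep
G: not usable as a sweetener; has rice flour, so not Whole30-style — out
H: has honey, so not honey-free; has coconut oil, so not coconut-free — out

6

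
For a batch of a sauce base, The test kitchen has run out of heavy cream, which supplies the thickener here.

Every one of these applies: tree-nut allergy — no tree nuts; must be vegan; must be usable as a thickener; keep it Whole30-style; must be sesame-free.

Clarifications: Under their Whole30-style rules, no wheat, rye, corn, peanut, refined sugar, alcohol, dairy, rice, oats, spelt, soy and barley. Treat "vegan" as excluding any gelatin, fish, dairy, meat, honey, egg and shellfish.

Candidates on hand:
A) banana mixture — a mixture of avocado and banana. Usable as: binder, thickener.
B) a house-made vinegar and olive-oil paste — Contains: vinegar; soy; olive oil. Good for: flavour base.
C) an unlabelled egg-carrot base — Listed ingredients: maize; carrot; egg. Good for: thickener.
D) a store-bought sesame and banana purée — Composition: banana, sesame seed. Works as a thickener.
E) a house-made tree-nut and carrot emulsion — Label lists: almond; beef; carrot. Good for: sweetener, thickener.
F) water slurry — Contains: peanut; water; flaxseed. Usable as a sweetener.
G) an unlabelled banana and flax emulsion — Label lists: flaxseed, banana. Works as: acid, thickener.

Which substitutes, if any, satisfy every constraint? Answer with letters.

A: only avocado and banana; none excluded — keep
B: not usable as a thickener; has soy, so not Whole30-style — no
C: has maize, so not Whole30-style; has egg, so not vegan — reject
D: has sesame seed, so not sesame-free — reject
E: has beef, so not vegan; has almond, so not tree-nut-free — out
F: not usable as a thickener; has peanut, so not Whole30-style — no
G: Whole30-style, no tree nuts — OK

A, G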